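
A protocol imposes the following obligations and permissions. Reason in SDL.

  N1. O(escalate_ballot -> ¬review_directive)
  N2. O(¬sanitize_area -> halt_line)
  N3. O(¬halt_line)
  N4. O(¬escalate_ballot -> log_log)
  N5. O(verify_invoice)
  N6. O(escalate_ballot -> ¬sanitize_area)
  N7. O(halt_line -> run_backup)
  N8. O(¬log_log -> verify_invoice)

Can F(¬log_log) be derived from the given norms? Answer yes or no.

Premise 3 states O(¬halt_line) outright.
Premise 2, O(¬sanitize_area -> halt_line), contraposes to O(¬halt_line -> sanitize_area); with O(¬halt_line) we get O(sanitize_area).
Premise 6, O(escalate_ballot -> ¬sanitize_area), contraposes to O(sanitize_area -> ¬escalate_ballot); with O(sanitize_area) we get O(¬escalate_ballot).
Premise 4 is O(¬escalate_ballot -> log_log); since O(¬escalate_ballot), deontic closure gives O(log_log).
Premises 1, 5, 7, 8 do not contribute to this derivation.
So O(log_log) holds, i.e. F(¬log_log). The claim follows.

Yes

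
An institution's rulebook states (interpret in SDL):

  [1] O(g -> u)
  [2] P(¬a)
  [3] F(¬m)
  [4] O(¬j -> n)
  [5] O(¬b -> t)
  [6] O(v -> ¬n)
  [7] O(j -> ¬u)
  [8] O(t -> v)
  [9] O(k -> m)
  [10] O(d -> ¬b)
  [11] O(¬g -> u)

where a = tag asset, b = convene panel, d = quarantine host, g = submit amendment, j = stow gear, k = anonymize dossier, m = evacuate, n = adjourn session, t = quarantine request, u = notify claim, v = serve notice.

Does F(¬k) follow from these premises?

No

Premise 9 is O(k -> m); even if O(m) held, inferring O(k) would be affirming the consequent — invalid.
No other premise forces O(k). An ideal world satisfying every premise can still have ¬k true, so F(¬k) is not derivable.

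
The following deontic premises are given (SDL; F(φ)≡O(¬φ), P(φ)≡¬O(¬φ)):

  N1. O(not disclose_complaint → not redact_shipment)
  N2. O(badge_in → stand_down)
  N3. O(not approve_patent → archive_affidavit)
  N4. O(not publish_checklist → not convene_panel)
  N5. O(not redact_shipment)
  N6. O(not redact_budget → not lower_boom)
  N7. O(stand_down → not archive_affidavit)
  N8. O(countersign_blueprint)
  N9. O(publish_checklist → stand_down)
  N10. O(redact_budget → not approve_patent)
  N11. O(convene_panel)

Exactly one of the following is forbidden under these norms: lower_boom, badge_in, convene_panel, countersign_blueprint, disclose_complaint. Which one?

lower_boom

From premise 11 we have O(convene_panel).
Premise 4, O(not publish_checklist → not convene_panel), contraposes to O(convene_panel → publish_checklist); with O(convene_panel) we get O(publish_checklist).
Premise 9 is O(publish_checklist → stand_down); since O(publish_checklist), deontic closure gives O(stand_down).
Applying K to premise 7 (O(stand_down → not archive_affidavit)) and O(stand_down) yields O(not archive_affidavit).
Premise 3, O(not approve_patent → archive_affidavit), contraposes to O(not archive_affidavit → approve_patent); with O(not archive_affidavit) we get O(approve_patent).
The contrapositive of premise 10 (O(redact_budget → not approve_patent)) is O(approve_patent → not redact_budget), and O(approve_patent) is already established, so O(not redact_budget).
Applying K to premise 6 (O(not redact_budget → not lower_boom)) and O(not redact_budget) yields O(not lower_boom).
So O(not lower_boom) holds, i.e. lower_boom is forbidden. None of the other listed options is forbidden under the premises.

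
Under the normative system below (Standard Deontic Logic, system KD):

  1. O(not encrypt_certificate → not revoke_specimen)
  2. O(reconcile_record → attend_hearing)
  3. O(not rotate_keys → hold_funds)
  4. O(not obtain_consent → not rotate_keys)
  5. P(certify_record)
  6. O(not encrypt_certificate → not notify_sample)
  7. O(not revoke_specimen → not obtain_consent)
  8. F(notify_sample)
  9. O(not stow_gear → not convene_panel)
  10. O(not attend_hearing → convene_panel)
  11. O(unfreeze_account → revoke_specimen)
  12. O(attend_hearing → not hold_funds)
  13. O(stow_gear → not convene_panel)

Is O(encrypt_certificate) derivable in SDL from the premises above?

Yes

Premises 13 and 9 cover both cases: O(stow_gear → not convene_panel) and O(not stow_gear → not convene_panel). Since stow_gear ∨ not stow_gear is a tautology, O(not convene_panel) follows.
The contrapositive of premise 10 (O(not attend_hearing → convene_panel)) is O(not convene_panel → attend_hearing), and O(not convene_panel) is already established, so O(attend_hearing).
Premise 12 is O(attend_hearing → not hold_funds); since O(attend_hearing), deontic closure gives O(not hold_funds).
Premise 3 is O(not rotate_keys → hold_funds); contrapositively O(not hold_funds → rotate_keys). Since O(not hold_funds) holds, K gives O(rotate_keys).
The contrapositive of premise 4 (O(not obtain_consent → not rotate_keys)) is O(rotate_keys → obtain_consent), and O(rotate_keys) is already established, so O(obtain_consent).
Premise 7 is O(not revoke_specimen → not obtain_consent); contrapositively O(obtain_consent → revoke_specimen). Since O(obtain_consent) holds, K gives O(revoke_specimen).
The contrapositive of premise 1 (O(not encrypt_certificate → not revoke_specimen)) is O(revoke_specimen → encrypt_certificate), and O(revoke_specimen) is already established, so O(encrypt_certificate).
Premises 2, 5, 6, 8, 11 do not contribute to this derivation.
So O(encrypt_certificate) follows.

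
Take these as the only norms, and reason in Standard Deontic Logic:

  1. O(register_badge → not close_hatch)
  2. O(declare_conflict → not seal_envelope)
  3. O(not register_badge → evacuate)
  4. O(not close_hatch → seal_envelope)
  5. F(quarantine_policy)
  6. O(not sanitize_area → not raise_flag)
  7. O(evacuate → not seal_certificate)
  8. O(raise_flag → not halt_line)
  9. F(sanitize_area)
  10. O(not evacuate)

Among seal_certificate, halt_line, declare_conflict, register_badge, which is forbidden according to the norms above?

declare_conflict

Premise 10 gives O(not evacuate).
Premise 3, O(not register_badge → evacuate), contraposes to O(not evacuate → register_badge); with O(not evacuate) we get O(register_badge).
With premise 1, O(register_badge → not close_hatch), the K-axiom yields O(not close_hatch).
Premise 4 is O(not close_hatch → seal_envelope); since O(not close_hatch), deontic closure gives O(seal_envelope).
Premise 2 is O(declare_conflict → not seal_envelope); contrapositively O(seal_envelope → not declare_conflict). Since O(seal_envelope) holds, K gives O(not declare_conflict).
So O(not declare_conflict) holds, i.e. declare_conflict is forbidden. None of the other listed options is forbidden under the premises.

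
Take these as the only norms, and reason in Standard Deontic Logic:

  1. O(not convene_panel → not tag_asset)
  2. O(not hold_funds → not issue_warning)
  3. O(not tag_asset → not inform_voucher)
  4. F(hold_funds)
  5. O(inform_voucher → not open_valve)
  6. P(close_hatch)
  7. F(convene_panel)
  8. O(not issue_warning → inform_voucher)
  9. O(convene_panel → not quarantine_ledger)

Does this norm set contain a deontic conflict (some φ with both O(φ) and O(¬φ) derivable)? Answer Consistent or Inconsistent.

F(convene_panel) at premise 7 means O(not convene_panel).
With premise 1, O(not convene_panel → not tag_asset), the K-axiom yields O(not tag_asset).
Premise 3 is O(not tag_asset → not inform_voucher); since O(not tag_asset), deontic closure gives O(not inform_voucher).
Premise 8 is O(not issue_warning → inform_voucher); contrapositively O(not inform_voucher → issue_warning). Since O(not inform_voucher) holds, K gives O(issue_warning).
Premise 2, O(not hold_funds → not issue_warning), contraposes to O(issue_warning → hold_funds); with O(issue_warning) we get O(hold_funds).
But premise 4, F(hold_funds), means O(not hold_funds).
We now have both O(hold_funds) and O(not hold_funds) — hold_funds is simultaneously obligatory and forbidden, violating the D-axiom.

Inconsistent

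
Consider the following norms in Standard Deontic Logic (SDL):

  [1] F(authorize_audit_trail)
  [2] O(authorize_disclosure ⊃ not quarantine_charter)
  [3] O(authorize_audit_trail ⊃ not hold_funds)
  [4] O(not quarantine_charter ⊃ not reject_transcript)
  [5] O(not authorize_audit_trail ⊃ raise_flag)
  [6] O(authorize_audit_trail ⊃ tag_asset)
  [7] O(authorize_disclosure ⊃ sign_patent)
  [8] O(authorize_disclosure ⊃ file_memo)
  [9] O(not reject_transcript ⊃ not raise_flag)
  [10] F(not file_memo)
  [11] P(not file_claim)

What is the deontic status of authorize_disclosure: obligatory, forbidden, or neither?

Forbidden

Premise 1, F(authorize_audit_trail), is equivalent to O(not authorize_audit_trail).
Premise 5 is O(not authorize_audit_trail ⊃ raise_flag); since O(not authorize_audit_trail), deontic closure gives O(raise_flag).
Premise 9 is O(not reject_transcript ⊃ not raise_flag); contrapositively O(raise_flag ⊃ reject_transcript). Since O(raise_flag) holds, K gives O(reject_transcript).
Premise 4, O(not quarantine_charter ⊃ not reject_transcript), contraposes to O(reject_transcript ⊃ quarantine_charter); with O(reject_transcript) we get O(quarantine_charter).
The contrapositive of premise 2 (O(authorize_disclosure ⊃ not quarantine_charter)) is O(quarantine_charter ⊃ not authorize_disclosure), and O(quarantine_charter) is already established, so O(not authorize_disclosure).
Premises 3, 6, 7, 8, 10, 11 do not contribute to this derivation.
Thus O(not authorize_disclosure), which is F(authorize_disclosure): authorize_disclosure is forbidden.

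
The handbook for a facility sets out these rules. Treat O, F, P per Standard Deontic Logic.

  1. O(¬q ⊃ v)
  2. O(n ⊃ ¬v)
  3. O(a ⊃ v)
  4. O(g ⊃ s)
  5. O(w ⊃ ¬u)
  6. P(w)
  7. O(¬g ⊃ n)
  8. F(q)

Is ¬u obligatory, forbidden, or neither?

Premise 5 is O(w ⊃ ¬u), but O(w) is not derivable from the premises (the permission P(w) asserts only ¬O(¬w), not O(w)), so it does not yield O(¬u).
No premise or chain of K-axiom applications forces O(¬u), and none forces O(u). So ¬u is neither obligatory nor forbidden under these norms.

Neither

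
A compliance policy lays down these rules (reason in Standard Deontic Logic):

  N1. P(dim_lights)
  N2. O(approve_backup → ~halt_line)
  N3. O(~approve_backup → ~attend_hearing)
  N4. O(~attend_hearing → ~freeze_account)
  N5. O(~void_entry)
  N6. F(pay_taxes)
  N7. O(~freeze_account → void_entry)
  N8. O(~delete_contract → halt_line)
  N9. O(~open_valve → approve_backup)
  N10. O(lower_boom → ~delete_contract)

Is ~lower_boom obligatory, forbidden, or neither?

Obligatory

Premise 5 gives O(~void_entry).
Premise 7, O(~freeze_account → void_entry), contraposes to O(~void_entry → freeze_account); with O(~void_entry) we get O(freeze_account).
Premise 4 is O(~attend_hearing → ~freeze_account); contrapositively O(freeze_account → attend_hearing). Since O(freeze_account) holds, K gives O(attend_hearing).
Premise 3 is O(~approve_backup → ~attend_hearing); contrapositively O(attend_hearing → approve_backup). Since O(attend_hearing) holds, K gives O(approve_backup).
With premise 2, O(approve_backup → ~halt_line), the K-axiom yields O(~halt_line).
The contrapositive of premise 8 (O(~delete_contract → halt_line)) is O(~halt_line → delete_contract), and O(~halt_line) is already established, so O(delete_contract).
Premise 10, O(lower_boom → ~delete_contract), contraposes to O(delete_contract → ~lower_boom); with O(delete_contract) we get O(~lower_boom).
Premises 1, 6, 9 do not contribute to this derivation.
Hence ~lower_boom is obligatory.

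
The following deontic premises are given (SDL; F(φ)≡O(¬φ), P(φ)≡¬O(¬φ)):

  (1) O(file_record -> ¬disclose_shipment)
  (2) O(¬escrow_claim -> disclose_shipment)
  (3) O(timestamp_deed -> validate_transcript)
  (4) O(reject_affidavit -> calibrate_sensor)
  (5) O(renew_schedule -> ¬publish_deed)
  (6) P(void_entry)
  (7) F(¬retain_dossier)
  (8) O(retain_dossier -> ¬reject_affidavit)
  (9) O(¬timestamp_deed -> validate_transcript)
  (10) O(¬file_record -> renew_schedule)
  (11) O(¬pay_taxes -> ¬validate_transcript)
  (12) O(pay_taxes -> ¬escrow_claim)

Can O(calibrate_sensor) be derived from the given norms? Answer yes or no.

No

Premise 4 is O(reject_affidavit -> calibrate_sensor), but O(reject_affidavit) is not derivable from the premises, so it does not yield O(calibrate_sensor).
No other premise forces O(calibrate_sensor). An ideal world satisfying every premise can still have calibrate_sensor false, so O(calibrate_sensor) is not derivable.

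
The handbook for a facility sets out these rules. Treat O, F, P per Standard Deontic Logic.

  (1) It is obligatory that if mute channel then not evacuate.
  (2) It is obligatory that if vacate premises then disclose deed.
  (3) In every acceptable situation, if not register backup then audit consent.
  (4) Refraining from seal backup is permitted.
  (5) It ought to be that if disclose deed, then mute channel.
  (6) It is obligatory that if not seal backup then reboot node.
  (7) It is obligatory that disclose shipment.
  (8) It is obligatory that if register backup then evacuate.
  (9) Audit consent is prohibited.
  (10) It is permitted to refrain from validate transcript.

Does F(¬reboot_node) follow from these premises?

No

Premise 6 is O(¬seal_backup → reboot_node), but O(¬seal_backup) is not derivable from the premises (the permission P(¬seal_backup) asserts only ¬O(seal_backup), not O(¬seal_backup)), so it does not yield O(reboot_node).
No other premise forces O(reboot_node). An ideal world satisfying every premise can still have ¬reboot_node true, so F(¬reboot_node) is not derivable.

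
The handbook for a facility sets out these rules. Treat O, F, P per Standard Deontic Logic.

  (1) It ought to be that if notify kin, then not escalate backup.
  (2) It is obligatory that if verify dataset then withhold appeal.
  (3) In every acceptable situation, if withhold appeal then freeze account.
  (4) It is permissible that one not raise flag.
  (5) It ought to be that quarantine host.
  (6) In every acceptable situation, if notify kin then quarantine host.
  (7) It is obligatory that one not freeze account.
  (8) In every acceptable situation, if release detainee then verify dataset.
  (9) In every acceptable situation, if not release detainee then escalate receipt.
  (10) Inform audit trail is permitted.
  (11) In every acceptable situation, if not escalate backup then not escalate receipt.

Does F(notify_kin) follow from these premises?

Yes

Premise 7 gives O(¬freeze_account).
The contrapositive of premise 3 (O(withhold_appeal → freeze_account)) is O(¬freeze_account → ¬withhold_appeal), and O(¬freeze_account) is already established, so O(¬withhold_appeal).
Premise 2, O(verify_dataset → withhold_appeal), contraposes to O(¬withhold_appeal → ¬verify_dataset); with O(¬withhold_appeal) we get O(¬verify_dataset).
Premise 8 is O(release_detainee → verify_dataset); contrapositively O(¬verify_dataset → ¬release_detainee). Since O(¬verify_dataset) holds, K gives O(¬release_detainee).
With premise 9, O(¬release_detainee → escalate_receipt), the K-axiom yields O(escalate_receipt).
Premise 11, O(¬escalate_backup → ¬escalate_receipt), contraposes to O(escalate_receipt → escalate_backup); with O(escalate_receipt) we get O(escalate_backup).
Premise 1, O(notify_kin → ¬escalate_backup), contraposes to O(escalate_backup → ¬notify_kin); with O(escalate_backup) we get O(¬notify_kin).
Premises 4, 5, 6, 10 do not contribute to this derivation.
So O(¬notify_kin) holds, i.e. F(notify_kin). The claim follows.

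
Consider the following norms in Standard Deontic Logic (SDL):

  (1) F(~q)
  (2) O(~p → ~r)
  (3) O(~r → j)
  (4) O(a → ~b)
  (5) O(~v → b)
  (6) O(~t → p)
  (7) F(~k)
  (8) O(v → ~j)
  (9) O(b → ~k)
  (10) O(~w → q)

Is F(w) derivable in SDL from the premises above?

Premise 10 is O(~w → q); even if O(q) held, inferring O(~w) would be affirming the consequent — invalid.
No other premise forces O(~w). An ideal world satisfying every premise can still have w true, so F(w) is not derivable.

No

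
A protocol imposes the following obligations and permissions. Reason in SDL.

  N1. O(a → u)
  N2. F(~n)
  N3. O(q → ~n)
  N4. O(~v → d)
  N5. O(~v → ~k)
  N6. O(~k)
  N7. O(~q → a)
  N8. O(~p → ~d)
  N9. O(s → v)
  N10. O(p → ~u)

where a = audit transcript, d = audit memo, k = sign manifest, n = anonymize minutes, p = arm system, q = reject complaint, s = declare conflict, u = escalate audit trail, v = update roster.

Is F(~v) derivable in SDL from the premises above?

Premise 2, F(~n), is equivalent to O(n).
The contrapositive of premise 3 (O(q → ~n)) is O(n → ~q), and O(n) is already established, so O(~q).
With premise 7, O(~q → a), the K-axiom yields O(a).
Applying K to premise 1 (O(a → u)) and O(a) yields O(u).
Premise 10 is O(p → ~u); contrapositively O(u → ~p). Since O(u) holds, K gives O(~p).
Applying K to premise 8 (O(~p → ~d)) and O(~p) yields O(~d).
Premise 4, O(~v → d), contraposes to O(~d → v); with O(~d) we get O(v).
Premises 5, 6, 9 do not contribute to this derivation.
So O(v) holds, i.e. F(~v). The claim follows.

Yes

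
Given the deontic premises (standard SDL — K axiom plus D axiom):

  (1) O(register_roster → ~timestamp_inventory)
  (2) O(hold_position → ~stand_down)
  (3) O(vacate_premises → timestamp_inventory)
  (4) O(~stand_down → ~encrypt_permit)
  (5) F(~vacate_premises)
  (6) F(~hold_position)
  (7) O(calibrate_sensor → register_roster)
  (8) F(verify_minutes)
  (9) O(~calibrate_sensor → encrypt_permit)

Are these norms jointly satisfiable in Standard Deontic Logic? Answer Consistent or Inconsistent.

Inconsistent

Premise 6 is F(~hold_position), i.e. O(hold_position).
Applying K to premise 2 (O(hold_position → ~stand_down)) and O(hold_position) yields O(~stand_down).
Applying K to premise 4 (O(~stand_down → ~encrypt_permit)) and O(~stand_down) yields O(~encrypt_permit).
Premise 9, O(~calibrate_sensor → encrypt_permit), contraposes to O(~encrypt_permit → calibrate_sensor); with O(~encrypt_permit) we get O(calibrate_sensor).
With premise 7, O(calibrate_sensor → register_roster), the K-axiom yields O(register_roster).
Applying K to premise 1 (O(register_roster → ~timestamp_inventory)) and O(register_roster) yields O(~timestamp_inventory).
Premise 3, O(vacate_premises → timestamp_inventory), contraposes to O(~timestamp_inventory → ~vacate_premises); with O(~timestamp_inventory) we get O(~vacate_premises).
Yet premise 5 is F(~vacate_premises), i.e. O(vacate_premises).
We now have both O(~vacate_premises) and O(vacate_premises) — vacate_premises is simultaneously obligatory and forbidden, violating the D-axiom.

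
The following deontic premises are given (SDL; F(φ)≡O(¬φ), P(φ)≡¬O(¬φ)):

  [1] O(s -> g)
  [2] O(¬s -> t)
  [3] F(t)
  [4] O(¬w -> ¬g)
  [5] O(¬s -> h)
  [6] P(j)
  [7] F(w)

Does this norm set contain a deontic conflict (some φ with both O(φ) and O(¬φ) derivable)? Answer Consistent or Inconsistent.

Inconsistent

Premise 3 is F(t), i.e. O(¬t).
The contrapositive of premise 2 (O(¬s -> t)) is O(¬t -> s), and O(¬t) is already established, so O(s).
With premise 1, O(s -> g), the K-axiom yields O(g).
Premise 4, O(¬w -> ¬g), contraposes to O(g -> w); with O(g) we get O(w).
However, F(w) at premise 7 amounts to O(¬w).
We now have both O(w) and O(¬w) — w is simultaneously obligatory and forbidden, violating the D-axiom.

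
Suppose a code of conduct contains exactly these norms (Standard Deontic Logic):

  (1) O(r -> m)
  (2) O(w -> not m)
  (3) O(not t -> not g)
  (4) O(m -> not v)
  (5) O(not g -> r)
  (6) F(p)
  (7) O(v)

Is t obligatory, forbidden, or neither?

Obligatory

Premise 7 gives O(v).
The contrapositive of premise 4 (O(m -> not v)) is O(v -> not m), and O(v) is already established, so O(not m).
Premise 1 is O(r -> m); contrapositively O(not m -> not r). Since O(not m) holds, K gives O(not r).
Premise 5, O(not g -> r), contraposes to O(not r -> g); with O(not r) we get O(g).
Premise 3, O(not t -> not g), contraposes to O(g -> t); with O(g) we get O(t).
Premises 2, 6 do not contribute to this derivation.
Hence t is obligatory.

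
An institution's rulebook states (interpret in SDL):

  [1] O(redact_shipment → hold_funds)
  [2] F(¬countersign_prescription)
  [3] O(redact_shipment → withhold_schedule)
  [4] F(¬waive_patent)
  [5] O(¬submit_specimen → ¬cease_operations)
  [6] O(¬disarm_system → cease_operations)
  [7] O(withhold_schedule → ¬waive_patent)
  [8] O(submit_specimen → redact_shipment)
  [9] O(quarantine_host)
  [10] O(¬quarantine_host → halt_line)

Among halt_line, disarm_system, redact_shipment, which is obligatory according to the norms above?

disarm_system

F(¬waive_patent) at premise 4 means O(waive_patent).
Premise 7 is O(withhold_schedule → ¬waive_patent); contrapositively O(waive_patent → ¬withhold_schedule). Since O(waive_patent) holds, K gives O(¬withhold_schedule).
Premise 3 is O(redact_shipment → withhold_schedule); contrapositively O(¬withhold_schedule → ¬redact_shipment). Since O(¬withhold_schedule) holds, K gives O(¬redact_shipment).
Premise 8 is O(submit_specimen → redact_shipment); contrapositively O(¬redact_shipment → ¬submit_specimen). Since O(¬redact_shipment) holds, K gives O(¬submit_specimen).
With premise 5, O(¬submit_specimen → ¬cease_operations), the K-axiom yields O(¬cease_operations).
Premise 6, O(¬disarm_system → cease_operations), contraposes to O(¬cease_operations → disarm_system); with O(¬cease_operations) we get O(disarm_system).
So O(disarm_system) holds — disarm_system is obligatory. None of the other listed options is made obligatory by any chain of premises.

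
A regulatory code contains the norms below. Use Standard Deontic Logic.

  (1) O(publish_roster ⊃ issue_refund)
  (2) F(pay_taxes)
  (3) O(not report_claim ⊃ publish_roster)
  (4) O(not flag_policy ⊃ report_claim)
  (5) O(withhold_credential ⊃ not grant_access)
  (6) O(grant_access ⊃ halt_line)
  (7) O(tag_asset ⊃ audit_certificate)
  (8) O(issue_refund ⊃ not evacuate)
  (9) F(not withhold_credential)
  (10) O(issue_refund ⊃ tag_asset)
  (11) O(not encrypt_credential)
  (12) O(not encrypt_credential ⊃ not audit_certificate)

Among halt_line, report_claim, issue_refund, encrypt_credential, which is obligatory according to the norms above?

report_claim

From premise 11 we have O(not encrypt_credential).
Applying K to premise 12 (O(not encrypt_credential ⊃ not audit_certificate)) and O(not encrypt_credential) yields O(not audit_certificate).
Premise 7, O(tag_asset ⊃ audit_certificate), contraposes to O(not audit_certificate ⊃ not tag_asset); with O(not audit_certificate) we get O(not tag_asset).
Premise 10, O(issue_refund ⊃ tag_asset), contraposes to O(not tag_asset ⊃ not issue_refund); with O(not tag_asset) we get O(not issue_refund).
Premise 1, O(publish_roster ⊃ issue_refund), contraposes to O(not issue_refund ⊃ not publish_roster); with O(not issue_refund) we get O(not publish_roster).
The contrapositive of premise 3 (O(not report_claim ⊃ publish_roster)) is O(not publish_roster ⊃ report_claim), and O(not publish_roster) is already established, so O(report_claim).
So O(report_claim) holds — report_claim is obligatory. None of the other listed options is made obligatory by any chain of premises.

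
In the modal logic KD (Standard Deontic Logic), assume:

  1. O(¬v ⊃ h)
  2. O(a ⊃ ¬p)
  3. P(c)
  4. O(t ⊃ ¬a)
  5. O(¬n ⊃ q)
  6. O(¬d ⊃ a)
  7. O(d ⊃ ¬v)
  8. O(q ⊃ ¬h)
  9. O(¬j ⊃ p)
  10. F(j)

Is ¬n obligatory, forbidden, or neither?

Premise 10, F(j), is equivalent to O(¬j).
Premise 9 is O(¬j ⊃ p); since O(¬j), deontic closure gives O(p).
Premise 2 is O(a ⊃ ¬p); contrapositively O(p ⊃ ¬a). Since O(p) holds, K gives O(¬a).
The contrapositive of premise 6 (O(¬d ⊃ a)) is O(¬a ⊃ d), and O(¬a) is already established, so O(d).
Premise 7 is O(d ⊃ ¬v); since O(d), deontic closure gives O(¬v).
Premise 1 is O(¬v ⊃ h); since O(¬v), deontic closure gives O(h).
The contrapositive of premise 8 (O(q ⊃ ¬h)) is O(h ⊃ ¬q), and O(h) is already established, so O(¬q).
The contrapositive of premise 5 (O(¬n ⊃ q)) is O(¬q ⊃ n), and O(¬q) is already established, so O(n).
Premises 3, 4 do not contribute to this derivation.
Thus O(n), which is F(¬n): ¬n is forbidden.

Forbidden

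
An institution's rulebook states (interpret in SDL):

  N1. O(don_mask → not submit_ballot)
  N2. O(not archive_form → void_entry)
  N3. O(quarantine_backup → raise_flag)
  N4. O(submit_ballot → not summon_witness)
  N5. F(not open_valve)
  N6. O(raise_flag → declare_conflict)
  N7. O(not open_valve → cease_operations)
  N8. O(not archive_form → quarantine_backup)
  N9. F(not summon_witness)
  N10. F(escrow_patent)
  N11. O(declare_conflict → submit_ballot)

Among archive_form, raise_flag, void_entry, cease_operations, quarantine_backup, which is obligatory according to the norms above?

F(not summon_witness) at premise 9 means O(summon_witness).
The contrapositive of premise 4 (O(submit_ballot → not summon_witness)) is O(summon_witness → not submit_ballot), and O(summon_witness) is already established, so O(not submit_ballot).
The contrapositive of premise 11 (O(declare_conflict → submit_ballot)) is O(not submit_ballot → not declare_conflict), and O(not submit_ballot) is already established, so O(not declare_conflict).
Premise 6, O(raise_flag → declare_conflict), contraposes to O(not declare_conflict → not raise_flag); with O(not declare_conflict) we get O(not raise_flag).
The contrapositive of premise 3 (O(quarantine_backup → raise_flag)) is O(not raise_flag → not quarantine_backup), and O(not raise_flag) is already established, so O(not quarantine_backup).
Premise 8, O(not archive_form → quarantine_backup), contraposes to O(not quarantine_backup → archive_form); with O(not quarantine_backup) we get O(archive_form).
So O(archive_form) holds — archive_form is obligatory. None of the other listed options is made obligatory by any chain of premises.

archive_form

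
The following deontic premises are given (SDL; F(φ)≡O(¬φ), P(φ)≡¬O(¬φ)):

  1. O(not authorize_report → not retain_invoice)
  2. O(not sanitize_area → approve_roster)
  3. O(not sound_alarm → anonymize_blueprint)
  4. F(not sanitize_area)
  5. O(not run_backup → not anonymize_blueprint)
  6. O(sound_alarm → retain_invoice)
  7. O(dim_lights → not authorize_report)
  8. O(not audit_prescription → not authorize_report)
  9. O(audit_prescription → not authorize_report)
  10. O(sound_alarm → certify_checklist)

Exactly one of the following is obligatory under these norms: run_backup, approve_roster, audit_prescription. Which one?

run_backup

Premises 9 and 8 cover both cases: O(audit_prescription → not authorize_report) and O(not audit_prescription → not authorize_report). Since audit_prescription ∨ not audit_prescription is a tautology, O(not authorize_report) follows.
From O(not authorize_report) and premise 1, O(not authorize_report → not retain_invoice), we obtain O(not retain_invoice).
Premise 6 is O(sound_alarm → retain_invoice); contrapositively O(not retain_invoice → not sound_alarm). Since O(not retain_invoice) holds, K gives O(not sound_alarm).
From O(not sound_alarm) and premise 3, O(not sound_alarm → anonymize_blueprint), we obtain O(anonymize_blueprint).
Premise 5, O(not run_backup → not anonymize_blueprint), contraposes to O(anonymize_blueprint → run_backup); with O(anonymize_blueprint) we get O(run_backup).
So O(run_backup) holds — run_backup is obligatory. None of the other listed options is made obligatory by any chain of premises.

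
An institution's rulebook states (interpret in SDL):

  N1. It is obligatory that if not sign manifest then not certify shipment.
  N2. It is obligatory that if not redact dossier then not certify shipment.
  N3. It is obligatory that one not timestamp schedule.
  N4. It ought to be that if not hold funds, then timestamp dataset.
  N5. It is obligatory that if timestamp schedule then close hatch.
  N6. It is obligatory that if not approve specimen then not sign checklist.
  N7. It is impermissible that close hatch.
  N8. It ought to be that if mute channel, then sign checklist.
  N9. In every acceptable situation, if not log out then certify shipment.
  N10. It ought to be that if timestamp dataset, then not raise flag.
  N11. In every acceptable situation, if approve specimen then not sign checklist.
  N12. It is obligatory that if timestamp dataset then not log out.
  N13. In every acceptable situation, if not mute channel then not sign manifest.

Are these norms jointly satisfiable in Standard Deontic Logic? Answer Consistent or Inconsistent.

Premise 5 is O(timestamp_schedule → close_hatch), but O(timestamp_schedule) is not derivable from the premises, so it does not yield O(close_hatch).
So O(close_hatch) is not derivable, and the apparent clash with O(¬close_hatch) does not arise.
A world satisfying every obligation exists (e.g. approve_specimen=false, certify_shipment=false, close_hatch=false, hold_funds=true, log_out=true, mute_channel=false, raise_flag=false, redact_dossier=false, sign_checklist=false, sign_manifest=false, timestamp_dataset=false, timestamp_schedule=false); no atom is both obligatory and forbidden, so the set is consistent.

Consistent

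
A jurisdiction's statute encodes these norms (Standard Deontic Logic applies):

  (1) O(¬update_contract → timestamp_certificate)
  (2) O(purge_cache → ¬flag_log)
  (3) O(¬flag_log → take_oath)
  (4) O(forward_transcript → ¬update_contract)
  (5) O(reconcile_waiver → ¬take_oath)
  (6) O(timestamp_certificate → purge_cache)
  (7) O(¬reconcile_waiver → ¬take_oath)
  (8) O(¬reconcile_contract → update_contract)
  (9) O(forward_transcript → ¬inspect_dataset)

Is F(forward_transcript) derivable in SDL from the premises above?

Premises 5 and 7 are O(reconcile_waiver → ¬take_oath) and O(¬reconcile_waiver → ¬take_oath); every ideal world satisfies reconcile_waiver or ¬reconcile_waiver, so in either case ¬take_oath holds — hence O(¬take_oath).
The contrapositive of premise 3 (O(¬flag_log → take_oath)) is O(¬take_oath → flag_log), and O(¬take_oath) is already established, so O(flag_log).
Premise 2 is O(purge_cache → ¬flag_log); contrapositively O(flag_log → ¬purge_cache). Since O(flag_log) holds, K gives O(¬purge_cache).
Premise 6, O(timestamp_certificate → purge_cache), contraposes to O(¬purge_cache → ¬timestamp_certificate); with O(¬purge_cache) we get O(¬timestamp_certificate).
The contrapositive of premise 1 (O(¬update_contract → timestamp_certificate)) is O(¬timestamp_certificate → update_contract), and O(¬timestamp_certificate) is already established, so O(update_contract).
Premise 4, O(forward_transcript → ¬update_contract), contraposes to O(update_contract → ¬forward_transcript); with O(update_contract) we get O(¬forward_transcript).
Premises 8, 9 do not contribute to this derivation.
So O(¬forward_transcript) holds, i.e. F(forward_transcript). The claim follows.

Yes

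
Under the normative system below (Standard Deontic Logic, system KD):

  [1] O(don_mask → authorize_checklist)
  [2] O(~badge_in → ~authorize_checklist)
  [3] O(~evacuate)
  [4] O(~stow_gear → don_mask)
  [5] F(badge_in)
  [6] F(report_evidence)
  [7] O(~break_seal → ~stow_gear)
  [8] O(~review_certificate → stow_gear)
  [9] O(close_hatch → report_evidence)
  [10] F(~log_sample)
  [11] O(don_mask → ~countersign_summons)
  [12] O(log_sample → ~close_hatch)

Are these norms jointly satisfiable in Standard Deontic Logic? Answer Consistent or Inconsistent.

Consistent

Premise 9 is O(close_hatch → report_evidence), but O(close_hatch) is not derivable from the premises, so it does not yield O(report_evidence).
So O(report_evidence) is not derivable, and the apparent clash with O(~report_evidence) does not arise.
A world satisfying every obligation exists (e.g. authorize_checklist=false, badge_in=false, break_seal=true, close_hatch=false, countersign_summons=false, don_mask=false, evacuate=false, log_sample=true, report_evidence=false, review_certificate=false, stow_gear=true); no atom is both obligatory and forbidden, so the set is consistent.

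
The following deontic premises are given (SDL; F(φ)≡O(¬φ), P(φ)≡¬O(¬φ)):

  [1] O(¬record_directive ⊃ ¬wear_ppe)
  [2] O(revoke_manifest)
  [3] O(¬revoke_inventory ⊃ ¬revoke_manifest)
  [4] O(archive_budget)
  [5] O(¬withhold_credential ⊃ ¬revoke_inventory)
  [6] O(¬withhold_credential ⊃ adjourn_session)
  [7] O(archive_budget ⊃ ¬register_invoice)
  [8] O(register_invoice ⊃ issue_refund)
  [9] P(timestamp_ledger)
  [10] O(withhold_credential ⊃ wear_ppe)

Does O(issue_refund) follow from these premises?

Premise 8 is O(register_invoice ⊃ issue_refund), but O(register_invoice) is not derivable from the premises, so it does not yield O(issue_refund).
No other premise forces O(issue_refund). An ideal world satisfying every premise can still have issue_refund false, so O(issue_refund) is not derivable.

No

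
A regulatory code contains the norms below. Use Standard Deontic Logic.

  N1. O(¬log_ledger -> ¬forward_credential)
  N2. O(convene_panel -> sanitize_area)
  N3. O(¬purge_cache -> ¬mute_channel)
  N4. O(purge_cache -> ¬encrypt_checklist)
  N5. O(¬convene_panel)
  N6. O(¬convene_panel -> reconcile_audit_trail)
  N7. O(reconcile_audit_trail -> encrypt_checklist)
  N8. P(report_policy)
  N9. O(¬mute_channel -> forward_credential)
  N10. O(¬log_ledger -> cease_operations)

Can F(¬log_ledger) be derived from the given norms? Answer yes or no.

Yes

Premise 5 gives O(¬convene_panel).
With premise 6, O(¬convene_panel -> reconcile_audit_trail), the K-axiom yields O(reconcile_audit_trail).
Premise 7 is O(reconcile_audit_trail -> encrypt_checklist); since O(reconcile_audit_trail), deontic closure gives O(encrypt_checklist).
The contrapositive of premise 4 (O(purge_cache -> ¬encrypt_checklist)) is O(encrypt_checklist -> ¬purge_cache), and O(encrypt_checklist) is already established, so O(¬purge_cache).
Applying K to premise 3 (O(¬purge_cache -> ¬mute_channel)) and O(¬purge_cache) yields O(¬mute_channel).
Applying K to premise 9 (O(¬mute_channel -> forward_credential)) and O(¬mute_channel) yields O(forward_credential).
The contrapositive of premise 1 (O(¬log_ledger -> ¬forward_credential)) is O(forward_credential -> log_ledger), and O(forward_credential) is already established, so O(log_ledger).
Premises 2, 8, 10 do not contribute to this derivation.
So O(log_ledger) holds, i.e. F(¬log_ledger). The claim follows.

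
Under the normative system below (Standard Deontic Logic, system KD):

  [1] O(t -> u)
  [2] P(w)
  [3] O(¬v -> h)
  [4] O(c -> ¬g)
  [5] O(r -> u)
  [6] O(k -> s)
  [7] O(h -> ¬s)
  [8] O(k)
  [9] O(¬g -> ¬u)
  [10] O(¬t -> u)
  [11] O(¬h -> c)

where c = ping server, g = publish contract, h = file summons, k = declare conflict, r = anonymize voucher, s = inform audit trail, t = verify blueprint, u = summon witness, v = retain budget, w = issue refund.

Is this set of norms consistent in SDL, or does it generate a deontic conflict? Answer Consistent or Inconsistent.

Inconsistent

Premises 10 and 1 are O(¬t -> u) and O(t -> u); every ideal world satisfies ¬t or t, so in either case u holds — hence O(u).
Premise 9 is O(¬g -> ¬u); contrapositively O(u -> g). Since O(u) holds, K gives O(g).
Premise 4, O(c -> ¬g), contraposes to O(g -> ¬c); with O(g) we get O(¬c).
Premise 11, O(¬h -> c), contraposes to O(¬c -> h); with O(¬c) we get O(h).
Applying K to premise 7 (O(h -> ¬s)) and O(h) yields O(¬s).
Premise 6, O(k -> s), contraposes to O(¬s -> ¬k); with O(¬s) we get O(¬k).
But premise 8 directly asserts O(k).
We now have both O(¬k) and O(k) — k is simultaneously obligatory and forbidden, violating the D-axiom.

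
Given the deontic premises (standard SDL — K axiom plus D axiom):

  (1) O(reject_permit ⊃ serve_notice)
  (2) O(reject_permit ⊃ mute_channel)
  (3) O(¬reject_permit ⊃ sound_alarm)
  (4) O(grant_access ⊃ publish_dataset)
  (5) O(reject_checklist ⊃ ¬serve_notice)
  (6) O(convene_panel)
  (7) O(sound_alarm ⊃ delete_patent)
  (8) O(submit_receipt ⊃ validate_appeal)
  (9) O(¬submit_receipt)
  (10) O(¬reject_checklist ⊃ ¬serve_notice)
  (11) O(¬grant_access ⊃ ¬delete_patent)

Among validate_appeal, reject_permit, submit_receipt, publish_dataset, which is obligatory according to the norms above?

publish_dataset

Premises 5 and 10 are O(reject_checklist ⊃ ¬serve_notice) and O(¬reject_checklist ⊃ ¬serve_notice); every ideal world satisfies reject_checklist or ¬reject_checklist, so in either case ¬serve_notice holds — hence O(¬serve_notice).
The contrapositive of premise 1 (O(reject_permit ⊃ serve_notice)) is O(¬serve_notice ⊃ ¬reject_permit), and O(¬serve_notice) is already established, so O(¬reject_permit).
With premise 3, O(¬reject_permit ⊃ sound_alarm), the K-axiom yields O(sound_alarm).
Premise 7 is O(sound_alarm ⊃ delete_patent); since O(sound_alarm), deontic closure gives O(delete_patent).
The contrapositive of premise 11 (O(¬grant_access ⊃ ¬delete_patent)) is O(delete_patent ⊃ grant_access), and O(delete_patent) is already established, so O(grant_access).
From O(grant_access) and premise 4, O(grant_access ⊃ publish_dataset), we obtain O(publish_dataset).
So O(publish_dataset) holds — publish_dataset is obligatory. None of the other listed options is made obligatory by any chain of premises.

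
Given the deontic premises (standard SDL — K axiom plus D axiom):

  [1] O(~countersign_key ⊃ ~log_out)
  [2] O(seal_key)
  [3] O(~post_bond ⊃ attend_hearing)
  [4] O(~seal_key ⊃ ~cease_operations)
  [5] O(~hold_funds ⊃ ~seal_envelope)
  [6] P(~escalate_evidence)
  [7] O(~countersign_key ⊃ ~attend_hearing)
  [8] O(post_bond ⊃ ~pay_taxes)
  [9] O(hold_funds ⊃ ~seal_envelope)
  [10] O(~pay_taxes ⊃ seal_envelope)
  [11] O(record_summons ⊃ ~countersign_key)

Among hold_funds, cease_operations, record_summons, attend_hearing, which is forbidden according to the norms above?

Premises 9 and 5 cover both cases: O(hold_funds ⊃ ~seal_envelope) and O(~hold_funds ⊃ ~seal_envelope). Since hold_funds ∨ ~hold_funds is a tautology, O(~seal_envelope) follows.
The contrapositive of premise 10 (O(~pay_taxes ⊃ seal_envelope)) is O(~seal_envelope ⊃ pay_taxes), and O(~seal_envelope) is already established, so O(pay_taxes).
Premise 8, O(post_bond ⊃ ~pay_taxes), contraposes to O(pay_taxes ⊃ ~post_bond); with O(pay_taxes) we get O(~post_bond).
From O(~post_bond) and premise 3, O(~post_bond ⊃ attend_hearing), we obtain O(attend_hearing).
The contrapositive of premise 7 (O(~countersign_key ⊃ ~attend_hearing)) is O(attend_hearing ⊃ countersign_key), and O(attend_hearing) is already established, so O(countersign_key).
Premise 11 is O(record_summons ⊃ ~countersign_key); contrapositively O(countersign_key ⊃ ~record_summons). Since O(countersign_key) holds, K gives O(~record_summons).
So O(~record_summons) holds, i.e. record_summons is forbidden. None of the other listed options is forbidden under the premises.

record_summons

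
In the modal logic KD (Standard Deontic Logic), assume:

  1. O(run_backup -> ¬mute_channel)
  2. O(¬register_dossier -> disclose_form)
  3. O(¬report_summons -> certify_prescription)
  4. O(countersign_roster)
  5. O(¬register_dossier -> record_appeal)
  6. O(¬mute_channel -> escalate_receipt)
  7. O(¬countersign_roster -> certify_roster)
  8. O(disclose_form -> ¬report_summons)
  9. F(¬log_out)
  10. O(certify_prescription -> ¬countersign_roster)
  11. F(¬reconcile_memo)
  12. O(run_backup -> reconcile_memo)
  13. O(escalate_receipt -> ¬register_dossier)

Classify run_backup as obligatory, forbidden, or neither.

Forbidden

Premise 4 states O(countersign_roster) outright.
The contrapositive of premise 10 (O(certify_prescription -> ¬countersign_roster)) is O(countersign_roster -> ¬certify_prescription), and O(countersign_roster) is already established, so O(¬certify_prescription).
Premise 3, O(¬report_summons -> certify_prescription), contraposes to O(¬certify_prescription -> report_summons); with O(¬certify_prescription) we get O(report_summons).
The contrapositive of premise 8 (O(disclose_form -> ¬report_summons)) is O(report_summons -> ¬disclose_form), and O(report_summons) is already established, so O(¬disclose_form).
The contrapositive of premise 2 (O(¬register_dossier -> disclose_form)) is O(¬disclose_form -> register_dossier), and O(¬disclose_form) is already established, so O(register_dossier).
Premise 13 is O(escalate_receipt -> ¬register_dossier); contrapositively O(register_dossier -> ¬escalate_receipt). Since O(register_dossier) holds, K gives O(¬escalate_receipt).
Premise 6, O(¬mute_channel -> escalate_receipt), contraposes to O(¬escalate_receipt -> mute_channel); with O(¬escalate_receipt) we get O(mute_channel).
Premise 1 is O(run_backup -> ¬mute_channel); contrapositively O(mute_channel -> ¬run_backup). Since O(mute_channel) holds, K gives O(¬run_backup).
Premises 5, 7, 9, 11, 12 do not contribute to this derivation.
Thus O(¬run_backup), which is F(run_backup): run_backup is forbidden.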